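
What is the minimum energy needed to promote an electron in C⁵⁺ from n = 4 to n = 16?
28.700 eV

The energy levels of a hydrogen-like atom are E_n = -13.6057 Z² eV / n².

Energy at n = 4: E_4 = -13.6057 × 6² / 4² = -30.612825 eV
Energy at n = 16: E_16 = -13.6057 × 6² / 16² = -1.913302 eV

The excitation energy is the difference:
ΔE = E_16 - E_4
ΔE = -1.913302 - (-30.612825)
ΔE = 28.700 eV

Since this is positive, energy must be absorbed (photon absorption).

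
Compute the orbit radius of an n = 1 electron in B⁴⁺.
0.0106 nm (or 0.1058 Å)

The Bohr radius formula is:
r_n = n² a₀ / Z

where a₀ = 0.0529177 nm is the Bohr radius.

For B⁴⁺ (Z = 5) at n = 1:
r_1 = 1² × 0.0529177 nm / 5
r_1 = 1 × 0.0529177 nm / 5
r_1 = 0.05292 nm / 5
r_1 = 0.0106 nm

The electron orbits at approximately 0.0106 nm from the nucleus.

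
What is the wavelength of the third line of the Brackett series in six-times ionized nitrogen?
44.18255 nm

The lines of a series are numbered from the longest wavelength (smallest ΔE) outward; the third line is the transition from n = n_f + 3 to n_f.
The Brackett series has all transitions ending at n_f = 4.

For N⁶⁺ (Z = 7), the third line (γ-line) is the jump from n = 7 to n = 4:
E_7 = -13.6057 × 7² / 7² = -13.6057000 eV
E_4 = -13.6057 × 7² / 4² = -41.6674563 eV
ΔE = E_7 - E_4 = 28.0617563 eV

λ = hc/E = 1239.84 eV·nm / 28.0617563 eV
λ = 44.18255 nm

This is the γ-line of the Brackett series in N⁶⁺.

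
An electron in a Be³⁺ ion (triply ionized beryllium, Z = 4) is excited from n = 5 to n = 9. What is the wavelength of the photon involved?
205.949988 nm

First, find the transition energy using E_n = -13.6057 Z² / n² eV:
E_5 = -13.6057 × 4² / 5² = -8.7076480000 eV
E_9 = -13.6057 × 4² / 9² = -2.6875456790 eV

Photon energy: |ΔE| = |E_9 - E_5| = 6.0201023210 eV

Convert to wavelength using E = hc/λ with hc = 1239.84 eV·nm:
λ = hc/E = 1239.84 eV·nm / 6.0201023210 eV
λ = 205.949988 nm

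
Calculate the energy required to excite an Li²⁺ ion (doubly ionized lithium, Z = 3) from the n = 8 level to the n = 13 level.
1.188738 eV

The energy levels of a hydrogen-like atom are E_n = -13.6057 Z² eV / n².

Energy at n = 8: E_8 = -13.6057 × 3² / 8² = -1.913301563 eV
Energy at n = 13: E_13 = -13.6057 × 3² / 13² = -0.724563905 eV

The excitation energy is the difference:
ΔE = E_13 - E_8
ΔE = -0.724563905 - (-1.913301563)
ΔE = 1.188738 eV

Since this is positive, energy must be absorbed (photon absorption).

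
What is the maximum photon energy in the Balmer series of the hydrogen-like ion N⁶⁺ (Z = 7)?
166.67 eV

The series limit corresponds to the transition from n = ∞ to n = 2.
This is the highest energy (shortest wavelength) transition in the Balmer series.

E_∞ = 0 eV
E_2 = -13.6057 × 7² / 2² = -166.67 eV

Energy at series limit:
ΔE = E_∞ - E_2 = 0 - (-166.67) = 166.67 eV

This energy equals the ionization energy from the n = 2 state of N⁶⁺.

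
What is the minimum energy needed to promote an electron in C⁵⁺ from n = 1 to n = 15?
487.628288 eV

The energy levels of a hydrogen-like atom are E_n = -13.6057 Z² eV / n².

Energy at n = 1: E_1 = -13.6057 × 6² / 1² = -489.805200000 eV
Energy at n = 15: E_15 = -13.6057 × 6² / 15² = -2.176912000 eV

The excitation energy is the difference:
ΔE = E_15 - E_1
ΔE = -2.176912000 - (-489.805200000)
ΔE = 487.628288 eV

Since this is positive, energy must be absorbed (photon absorption).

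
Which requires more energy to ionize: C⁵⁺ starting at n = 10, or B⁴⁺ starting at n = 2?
B⁴⁺ at n = 2 (E = -85.036 eV)

Using E_n = -13.6057 Z² / n² eV:

C⁵⁺ (Z = 6) at n = 10:
E = -13.6057 × 6² / 10² = -13.6057 × 36 / 100 = -4.898052 eV

B⁴⁺ (Z = 5) at n = 2:
E = -13.6057 × 5² / 2² = -13.6057 × 25 / 4 = -85.035625 eV

Since -85.035625 eV < -4.898052 eV,
B⁴⁺ at n = 2 is more tightly bound (requires more energy to ionize).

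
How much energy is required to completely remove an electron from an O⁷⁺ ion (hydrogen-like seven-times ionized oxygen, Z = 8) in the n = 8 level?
13.605700 eV

The ionization energy is the energy needed to remove the electron completely (n → ∞).

For a hydrogen-like ion with Z = 8, E_n = -13.6057 Z² / n² eV.

At n = 8: E_8 = -13.6057 × 8² / 8² = -13.605700000 eV
At n = ∞: E_∞ = 0 eV

Ionization energy = E_∞ - E_8 = 0 - (-13.605700000) = 13.605700000 eV
Ionization energy ≈ 13.605700 eV

This is also called the binding energy of the electron in state n = 8.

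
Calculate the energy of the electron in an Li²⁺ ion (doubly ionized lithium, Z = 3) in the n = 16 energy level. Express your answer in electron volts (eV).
-0.4783 eV

The energy levels of a hydrogen-like atom are given by:
E_n = -13.6057 Z² / n² eV  (with Z = 3 for Li²⁺)

For n = 16:
E_16 = -13.6057 × 3² / 16²
E_16 = -13.6057 × 9 / 256
E_16 = -0.4783 eV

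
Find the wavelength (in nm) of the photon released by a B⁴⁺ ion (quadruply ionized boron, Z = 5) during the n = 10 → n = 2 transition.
15.19 nm

First, find the transition energy using E_n = -13.6057 Z² / n² eV:
E_10 = -13.6057 × 5² / 10² = -3.4014 eV
E_2 = -13.6057 × 5² / 2² = -85.0356 eV

Photon energy: |ΔE| = |E_2 - E_10| = 81.6342 eV

Convert to wavelength using E = hc/λ with hc = 1239.84 eV·nm:
λ = hc/E = 1239.84 eV·nm / 81.6342 eV
λ = 15.19 nm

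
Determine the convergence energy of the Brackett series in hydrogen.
0.85 eV

The series limit corresponds to the transition from n = ∞ to n = 4.
This is the highest energy (shortest wavelength) transition in the Brackett series.

E_∞ = 0 eV
E_4 = -13.6057 / 4² = -0.85 eV

Energy at series limit:
ΔE = E_∞ - E_4 = 0 - (-0.85) = 0.85 eV

This energy equals the ionization energy from the n = 4 state of hydrogen.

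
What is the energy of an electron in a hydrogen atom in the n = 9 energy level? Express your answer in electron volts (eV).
-0.167972 eV

The energy levels of a hydrogen-like atom are given by:
E_n = -13.6057 eV / n²

For n = 9:
E_9 = -13.6057 eV / 9²
E_9 = -13.6057 eV / 81
E_9 = -0.167972 eV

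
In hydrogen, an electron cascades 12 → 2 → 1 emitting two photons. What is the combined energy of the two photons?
13.511216 eV

The energy levels of hydrogen are E_n = -13.6057 / n² eV.

First transition (12 → 2):
ΔE₁ = |E_2 - E_12|
ΔE₁ = |-3.401425000000 - (-0.094484027778)| = 3.306940972 eV

Second transition (2 → 1):
ΔE₂ = |E_1 - E_2|
ΔE₂ = |-13.605700000000 - (-3.401425000000)| = 10.204275000 eV

Total energy released:
E_total = ΔE₁ + ΔE₂ = 3.306940972 + 10.204275000 = 13.511216 eV

Note: This equals the direct transition 12 → 1: 13.511216 eV ✓
Energy is conserved regardless of the path taken.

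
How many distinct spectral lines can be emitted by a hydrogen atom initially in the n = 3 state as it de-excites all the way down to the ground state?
3

The electron can occupy levels n = 1, 2, ..., 3 during de-excitation — that is m = 3 - 1 + 1 = 3 distinct levels.

The number of distinct spectral lines equals the number of ways to choose 2 of these m levels (each pair gives one possible emission transition):

Number of lines = m(m-1)/2 = 3×2/2 = 3

These correspond to all possible transitions between the 3 levels:
3 → 2, 3 → 1, 2 → 1

Each transition produces a photon with a unique energy (and thus wavelength). This count does not depend on Z.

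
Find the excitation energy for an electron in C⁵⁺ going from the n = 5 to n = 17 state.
17.897 eV

The energy levels of a hydrogen-like atom are E_n = -13.6057 Z² eV / n².

Energy at n = 5: E_5 = -13.6057 × 6² / 5² = -19.592208 eV
Energy at n = 17: E_17 = -13.6057 × 6² / 17² = -1.694828 eV

The excitation energy is the difference:
ΔE = E_17 - E_5
ΔE = -1.694828 - (-19.592208)
ΔE = 17.897 eV

Since this is positive, energy must be absorbed (photon absorption).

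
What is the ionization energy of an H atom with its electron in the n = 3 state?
1.512 eV

The ionization energy is the energy needed to remove the electron completely (n → ∞).

For hydrogen, E_n = -13.6057 eV / n².

At n = 3: E_3 = -13.6057 / 3² = -1.511744 eV
At n = ∞: E_∞ = 0 eV

Ionization energy = E_∞ - E_3 = 0 - (-1.511744) = 1.511744 eV
Ionization energy ≈ 1.512 eV

This is also called the binding energy of the electron in state n = 3.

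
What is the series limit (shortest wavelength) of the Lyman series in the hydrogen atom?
91.13 nm

The series limit corresponds to the transition from n = ∞ to n = 1.
This is the highest energy (shortest wavelength) transition in the Lyman series.

E_∞ = 0 eV
E_1 = -13.6057 / 1² = -13.6057 eV

Energy at series limit:
ΔE = E_∞ - E_1 = 0 - (-13.6057) = 13.6057 eV
λ = hc/E = 1239.84 eV·nm / 13.6057 eV = 91.13 nm

This energy equals the ionization energy from the n = 1 state of hydrogen.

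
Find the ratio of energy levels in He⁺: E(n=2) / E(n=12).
36.000000

Using E_n = -13.6057 Z² / n² eV with Z = 2:

E_2 = -13.6057 × 2² / 2² = -54.4228 / 4 = -13.605700000000 eV
E_12 = -13.6057 × 2² / 12² = -54.4228 / 144 = -0.377936111111 eV

The ratio is:
E_2/E_12 = (-13.605700000000) / (-0.377936111111)
E_2/E_12 = (-54.4228/4) / (-54.4228/144)
E_2/E_12 = 144/4
E_2/E_12 = 36.000000
(Note: the Z² factors cancel in the ratio.)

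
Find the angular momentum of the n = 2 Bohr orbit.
2.11e-34 J·s (or 2ℏ)

In the Bohr model, angular momentum is quantized:
L = nℏ

where ℏ = h/(2π) = 1.0546e-34 J·s

For n = 2:
L = 2 × 1.0546e-34 J·s
L = 2.11e-34 J·s

This can also be written as L = 2ℏ.
The angular momentum is an integer multiple of the reduced Planck constant.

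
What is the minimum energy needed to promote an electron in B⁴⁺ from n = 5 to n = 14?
11.8703 eV

The energy levels of a hydrogen-like atom are E_n = -13.6057 Z² eV / n².

Energy at n = 5: E_5 = -13.6057 × 5² / 5² = -13.6057000 eV
Energy at n = 14: E_14 = -13.6057 × 5² / 14² = -1.7354209 eV

The excitation energy is the difference:
ΔE = E_14 - E_5
ΔE = -1.7354209 - (-13.6057000)
ΔE = 11.8703 eV

Since this is positive, energy must be absorbed (photon absorption).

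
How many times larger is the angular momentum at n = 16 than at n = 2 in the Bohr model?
8.0000

In the Bohr model, L_n = nℏ, so the ratio is purely the ratio of quantum numbers:

L_16/L_2 = 16ℏ / 2ℏ = 16/2 = 8.0000

The angular momentum scales linearly with n.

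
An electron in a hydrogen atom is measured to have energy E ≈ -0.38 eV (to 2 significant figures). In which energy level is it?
n = 6

The exact energy levels follow E_n = -13.6057 eV / n².

The measured value (-0.38 eV) is reported to only 2 significant figures, so we must test candidate n values and see which one matches to that precision.

Candidate energies:
  n = 4:  E = -13.6057/4² = -0.85036 eV
  n = 5:  E = -13.6057/5² = -0.54423 eV
  n = 6:  E = -13.6057/6² = -0.37794 eV  ← matches
  n = 7:  E = -13.6057/7² = -0.27767 eV
  n = 8:  E = -13.6057/8² = -0.21259 eV

Checking against the measurement of -0.38 eV (2 sig figs), only n = 6 agrees:
E_6 = -0.37794 eV, which rounds to -0.38 eV ✓

Therefore n = 6.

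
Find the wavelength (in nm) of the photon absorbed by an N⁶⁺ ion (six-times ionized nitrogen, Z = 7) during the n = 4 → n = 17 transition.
31.49951 nm

First, find the transition energy using E_n = -13.6057 Z² / n² eV:
E_4 = -13.6057 × 7² / 4² = -41.6674563 eV
E_17 = -13.6057 × 7² / 17² = -2.3068488 eV

Photon energy: |ΔE| = |E_17 - E_4| = 39.3606075 eV

Convert to wavelength using E = hc/λ with hc = 1239.84 eV·nm:
λ = hc/E = 1239.84 eV·nm / 39.3606075 eV
λ = 31.49951 nm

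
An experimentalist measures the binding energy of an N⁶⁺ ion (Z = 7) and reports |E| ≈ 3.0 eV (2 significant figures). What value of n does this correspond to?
n = 15

The exact energy levels follow E_n = -13.6057 Z² / n² eV with Z = 7.

The measured value (-3.0 eV) is reported to only 2 significant figures, so we must test candidate n values and see which one matches to that precision.

Candidate energies:
  n = 13:  E = -13.6057 × 7² / 13² = -3.94485 eV
  n = 14:  E = -13.6057 × 7² / 14² = -3.40143 eV
  n = 15:  E = -13.6057 × 7² / 15² = -2.96302 eV  ← matches
  n = 16:  E = -13.6057 × 7² / 16² = -2.60422 eV
  n = 17:  E = -13.6057 × 7² / 17² = -2.30685 eV

Checking against the measurement of -3.0 eV (2 sig figs), only n = 15 agrees:
E_15 = -2.96302 eV, which rounds to -3.0 eV ✓

Therefore n = 15.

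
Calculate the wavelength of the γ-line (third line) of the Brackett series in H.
2164.94504 nm

The lines of a series are numbered from the longest wavelength (smallest ΔE) outward; the third line is the transition from n = n_f + 3 to n_f.
The Brackett series has all transitions ending at n_f = 4.

For H, the third line (γ-line) is the jump from n = 7 to n = 4:
E_7 = -13.6057 / 7² = -0.27766734694 eV
E_4 = -13.6057 / 4² = -0.85035625000 eV
ΔE = E_7 - E_4 = 0.57268890306 eV

λ = hc/E = 1239.84 eV·nm / 0.57268890306 eV
λ = 2164.94504 nm

This is the γ-line of the Brackett series in H.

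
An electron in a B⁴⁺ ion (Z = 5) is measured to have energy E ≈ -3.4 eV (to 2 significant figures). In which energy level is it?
n = 10

The exact energy levels follow E_n = -13.6057 Z² / n² eV with Z = 5.

The measured value (-3.4 eV) is reported to only 2 significant figures, so we must test candidate n values and see which one matches to that precision.

Candidate energies:
  n = 8:  E = -13.6057 × 5² / 8² = -5.314727 eV
  n = 9:  E = -13.6057 × 5² / 9² = -4.199290 eV
  n = 10:  E = -13.6057 × 5² / 10² = -3.401425 eV  ← matches
  n = 11:  E = -13.6057 × 5² / 11² = -2.811095 eV
  n = 12:  E = -13.6057 × 5² / 12² = -2.362101 eV

Checking against the measurement of -3.4 eV (2 sig figs), only n = 10 agrees:
E_10 = -3.401425 eV, which rounds to -3.4 eV ✓

Therefore n = 10.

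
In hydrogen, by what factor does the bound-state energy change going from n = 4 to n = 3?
1.7778

Using E_n = -13.6057 Z² / n² eV with Z = 1:

E_3 = -13.6057 / 3² = -13.6057 / 9 = -1.5117444444 eV
E_4 = -13.6057 / 4² = -13.6057 / 16 = -0.8503562500 eV

The ratio is:
E_3/E_4 = (-1.5117444444) / (-0.8503562500)
E_3/E_4 = (-13.6057/9) / (-13.6057/16)
E_3/E_4 = 16/9
E_3/E_4 = 1.7778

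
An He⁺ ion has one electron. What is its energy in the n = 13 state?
-0.32 eV

For hydrogen-like ions, the energy levels scale with Z²:
E_n = -13.6057 Z² / n² eV

For He⁺ (Z = 2) at n = 13:
E_13 = -13.6057 × 2² / 13²
E_13 = -13.6057 × 4 / 169
E_13 = -54.4228 / 169
E_13 = -0.32 eV

The energy is 4 times more negative than hydrogen at the same n due to the stronger nuclear charge.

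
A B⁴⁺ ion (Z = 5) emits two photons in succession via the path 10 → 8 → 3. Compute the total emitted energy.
34.39 eV

The energy levels of B⁴⁺ are E_n = -13.6057 × 5² / n² eV.

First transition (10 → 8):
ΔE₁ = |E_8 - E_10|
ΔE₁ = |-5.31472656 - (-3.40142500)| = 1.91330 eV

Second transition (8 → 3):
ΔE₂ = |E_3 - E_8|
ΔE₂ = |-37.79361111 - (-5.31472656)| = 32.47888 eV

Total energy released:
E_total = ΔE₁ + ΔE₂ = 1.91330 + 32.47888 = 34.39 eV

Note: This equals the direct transition 10 → 3: 34.39 eV ✓
Energy is conserved regardless of the path taken.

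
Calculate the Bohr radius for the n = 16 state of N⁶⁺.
1.935277 nm (or 19.352767 Å)

The Bohr radius formula is:
r_n = n² a₀ / Z

where a₀ = 0.052917721 nm is the Bohr radius.

For N⁶⁺ (Z = 7) at n = 16:
r_16 = 16² × 0.052917721 nm / 7
r_16 = 256 × 0.052917721 nm / 7
r_16 = 13.5469366 nm / 7
r_16 = 1.935277 nm

The electron orbits at approximately 1.935277 nm from the nucleus.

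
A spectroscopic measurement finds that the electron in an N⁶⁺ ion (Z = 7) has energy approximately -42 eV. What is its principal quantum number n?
n = 4

The exact energy levels follow E_n = -13.6057 Z² / n² eV with Z = 7.

The measured value (-42 eV) is reported to only 2 significant figures, so we must test candidate n values and see which one matches to that precision.

Candidate energies:
  n = 2:  E = -13.6057 × 7² / 2² = -166.66983 eV
  n = 3:  E = -13.6057 × 7² / 3² = -74.07548 eV
  n = 4:  E = -13.6057 × 7² / 4² = -41.66746 eV  ← matches
  n = 5:  E = -13.6057 × 7² / 5² = -26.66717 eV
  n = 6:  E = -13.6057 × 7² / 6² = -18.51887 eV

Checking against the measurement of -42 eV (2 sig figs), only n = 4 agrees:
E_4 = -41.66746 eV, which rounds to -42 eV ✓

Therefore n = 4.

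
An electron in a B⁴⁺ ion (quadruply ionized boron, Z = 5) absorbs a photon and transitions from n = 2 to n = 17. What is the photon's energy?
83.85866 eV

The energy levels of a hydrogen-like atom are E_n = -13.6057 Z² eV / n².

Energy at n = 2: E_2 = -13.6057 × 5² / 2² = -85.03562500 eV
Energy at n = 17: E_17 = -13.6057 × 5² / 17² = -1.17696367 eV

The excitation energy is the difference:
ΔE = E_17 - E_2
ΔE = -1.17696367 - (-85.03562500)
ΔE = 83.85866 eV

Since this is positive, energy must be absorbed (photon absorption).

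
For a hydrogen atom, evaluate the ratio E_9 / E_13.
2.086420

Using E_n = -13.6057 Z² / n² eV with Z = 1:

E_9 = -13.6057 / 9² = -13.6057 / 81 = -0.167971604938 eV
E_13 = -13.6057 / 13² = -13.6057 / 169 = -0.080507100592 eV

The ratio is:
E_9/E_13 = (-0.167971604938) / (-0.080507100592)
E_9/E_13 = (-13.6057/81) / (-13.6057/169)
E_9/E_13 = 169/81
E_9/E_13 = 2.086420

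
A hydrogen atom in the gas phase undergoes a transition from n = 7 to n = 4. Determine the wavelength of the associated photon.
2164.94504 nm

First, find the transition energy using E_n = -13.6057 / n² eV:
E_7 = -13.6057 / 7² = -0.27766734694 eV
E_4 = -13.6057 / 4² = -0.85035625000 eV

Photon energy: |ΔE| = |E_4 - E_7| = 0.57268890306 eV

Convert to wavelength using E = hc/λ with hc = 1239.84 eV·nm:
λ = hc/E = 1239.84 eV·nm / 0.57268890306 eV
λ = 2164.94504 nm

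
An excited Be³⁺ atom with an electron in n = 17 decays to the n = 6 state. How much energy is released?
5.293721 eV

The energy levels are E_n = -13.6057 Z² eV / n².

Energy at n = 17: E_17 = -13.6057 × 4² / 17² = -0.753256747 eV
Energy at n = 6: E_6 = -13.6057 × 4² / 6² = -6.046977778 eV

For emission (electron falling to lower state), the photon energy is:
E_photon = E_17 - E_6 = |-0.753256747 - (-6.046977778)|
E_photon = 5.293721 eV

This energy is carried away by the emitted photon.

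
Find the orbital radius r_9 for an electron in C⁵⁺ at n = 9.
0.7144 nm (or 7.1439 Å)

The Bohr radius formula is:
r_n = n² a₀ / Z

where a₀ = 0.0529177 nm is the Bohr radius.

For C⁵⁺ (Z = 6) at n = 9:
r_9 = 9² × 0.0529177 nm / 6
r_9 = 81 × 0.0529177 nm / 6
r_9 = 4.28633 nm / 6
r_9 = 0.7144 nm

The electron orbits at approximately 0.7144 nm from the nucleus.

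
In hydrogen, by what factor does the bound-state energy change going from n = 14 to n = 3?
21.77778

Using E_n = -13.6057 Z² / n² eV with Z = 1:

E_3 = -13.6057 / 3² = -13.6057 / 9 = -1.51174444444 eV
E_14 = -13.6057 / 14² = -13.6057 / 196 = -0.06941683673 eV

The ratio is:
E_3/E_14 = (-1.51174444444) / (-0.06941683673)
E_3/E_14 = (-13.6057/9) / (-13.6057/196)
E_3/E_14 = 196/9
E_3/E_14 = 21.77778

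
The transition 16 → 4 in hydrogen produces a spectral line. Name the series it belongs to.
Brackett series

The spectral series in hydrogen are named based on the final (lower) energy level:
- Lyman series: n_final = 1 (ultraviolet)
- Balmer series: n_final = 2 (visible/near-UV)
- Paschen series: n_final = 3 (infrared)
- Brackett series: n_final = 4 (infrared)
- Pfund series: n_final = 5 (far infrared)

Since this transition ends at n = 4, it belongs to the Brackett series.

For reference, this 16 → 4 line has photon energy
ΔE = 13.6057 eV × (1/4² - 1/16²) = 0.79720898438 eV,
corresponding to wavelength λ = hc/ΔE = 1239.84 eV·nm / 0.79720898438 eV = 1555.22582 nm in the infrared region.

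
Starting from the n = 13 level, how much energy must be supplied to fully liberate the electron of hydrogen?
0.080507 eV

The ionization energy is the energy needed to remove the electron completely (n → ∞).

For hydrogen, E_n = -13.6057 eV / n².

At n = 13: E_13 = -13.6057 / 13² = -0.080507101 eV
At n = ∞: E_∞ = 0 eV

Ionization energy = E_∞ - E_13 = 0 - (-0.080507101) = 0.080507101 eV
Ionization energy ≈ 0.080507 eV

This is also called the binding energy of the electron in state n = 13.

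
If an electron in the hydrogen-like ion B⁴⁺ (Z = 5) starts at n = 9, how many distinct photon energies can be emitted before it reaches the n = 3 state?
21

The electron can occupy levels n = 3, 4, ..., 9 during de-excitation — that is m = 9 - 3 + 1 = 7 distinct levels.

The number of distinct spectral lines equals the number of ways to choose 2 of these m levels (each pair gives one possible emission transition):

Number of lines = m(m-1)/2 = 7×6/2 = 21

These correspond to all possible transitions between the 7 levels:
9 → 8, 9 → 7, 9 → 6, 9 → 5, 9 → 4, 9 → 3, 8 → 7, 8 → 6...

Each transition produces a photon with a unique energy (and thus wavelength). This count does not depend on Z.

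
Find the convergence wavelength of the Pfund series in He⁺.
569.541 nm

The series limit corresponds to the transition from n = ∞ to n = 5.
This is the highest energy (shortest wavelength) transition in the Pfund series.

E_∞ = 0 eV
E_5 = -13.6057 × 2² / 5² = -2.1769120 eV

Energy at series limit:
ΔE = E_∞ - E_5 = 0 - (-2.1769120) = 2.1769120 eV
λ = hc/E = 1239.84 eV·nm / 2.1769120 eV = 569.541 nm

This energy equals the ionization energy from the n = 5 state of He⁺.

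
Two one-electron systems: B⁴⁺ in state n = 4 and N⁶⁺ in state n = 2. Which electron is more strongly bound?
N⁶⁺ at n = 2 (E = -166.670 eV)

Using E_n = -13.6057 Z² / n² eV:

B⁴⁺ (Z = 5) at n = 4:
E = -13.6057 × 5² / 4² = -13.6057 × 25 / 16 = -21.258906 eV

N⁶⁺ (Z = 7) at n = 2:
E = -13.6057 × 7² / 2² = -13.6057 × 49 / 4 = -166.669825 eV

Since -166.669825 eV < -21.258906 eV,
N⁶⁺ at n = 2 is more tightly bound (requires more energy to ionize).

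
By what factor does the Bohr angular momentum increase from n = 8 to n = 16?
2.0000

In the Bohr model, L_n = nℏ, so the ratio is purely the ratio of quantum numbers:

L_16/L_8 = 16ℏ / 8ℏ = 16/8 = 2.0000

The angular momentum scales linearly with n.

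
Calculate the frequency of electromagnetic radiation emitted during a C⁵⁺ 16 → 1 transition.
1.18e+17 Hz

First, find the transition energy:
E_16 = -13.6057 × 6² / 16² = -1.9133 eV
E_1 = -13.6057 × 6² / 1² = -489.8052 eV
|ΔE| = |E_1 - E_16| = 487.8919 eV

Convert to Joules: E = 487.8919 eV × (1.602177 × 10⁻¹⁹ J/eV) = 7.8169e-17 J

Using E = hf:
f = E/h = 7.8169e-17 J / (6.62607 × 10⁻³⁴ J·s)
f = 1.18e+17 Hz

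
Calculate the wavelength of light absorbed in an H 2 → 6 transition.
410.069 nm

First, find the transition energy using E_n = -13.6057 / n² eV:
E_2 = -13.6057 / 2² = -3.4014250 eV
E_6 = -13.6057 / 6² = -0.3779361 eV

Photon energy: |ΔE| = |E_6 - E_2| = 3.0234889 eV

Convert to wavelength using E = hc/λ with hc = 1239.84 eV·nm:
λ = hc/E = 1239.84 eV·nm / 3.0234889 eV
λ = 410.069 nm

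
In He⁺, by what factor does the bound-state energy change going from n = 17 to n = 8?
4.515625

Using E_n = -13.6057 Z² / n² eV with Z = 2:

E_8 = -13.6057 × 2² / 8² = -54.4228 / 64 = -0.85035625 eV
E_17 = -13.6057 × 2² / 17² = -54.4228 / 289 = -0.18831419 eV

The ratio is:
E_8/E_17 = (-0.85035625) / (-0.18831419)
E_8/E_17 = (-54.4228/64) / (-54.4228/289)
E_8/E_17 = 289/64
E_8/E_17 = 4.515625
(Note: the Z² factors cancel in the ratio.)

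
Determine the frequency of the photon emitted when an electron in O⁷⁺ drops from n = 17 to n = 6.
5.12007e+15 Hz

First, find the transition energy:
E_17 = -13.6057 × 8² / 17² = -3.0130270 eV
E_6 = -13.6057 × 8² / 6² = -24.1879111 eV
|ΔE| = |E_6 - E_17| = 21.1748841 eV

Convert to Joules: E = 21.1748841 eV × (1.602177 × 10⁻¹⁹ J/eV) = 3.3925912e-18 J

Using E = hf:
f = E/h = 3.3925912e-18 J / (6.62607 × 10⁻³⁴ J·s)
f = 5.12007e+15 Hz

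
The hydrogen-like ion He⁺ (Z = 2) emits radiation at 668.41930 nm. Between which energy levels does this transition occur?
n = 13 → n = 5

First, find the photon energy from the wavelength (hc = 1239.84 eV·nm):
E = hc/λ = 1239.84 eV·nm / 668.41930 nm = 1.8548836 eV

The energy levels of He⁺ satisfy E_n = -13.6057 × 2² / n² eV, so an emission n_i → n_f releases
ΔE = 13.6057 × 2² × (1/n_f² − 1/n_i²) eV.

Setting ΔE equal to the photon energy:
1/n_f² − 1/n_i² = 1.8548836 / (13.6057 × 2²) = 0.034082840

Since 1/n_i² must be positive, we need 1/n_f² > 0.034082840, i.e. n_f ≤ 5. For each allowed n_f, solve n_i = (1/n_f² − 0.034082840)^(−1/2) and check whether it is a whole number:
  n_f = 1: 1/n_i² = 1.000000000 − 0.034082840 = 0.965917160 → n_i = 1.017  (not an integer) ✗
  n_f = 2: 1/n_i² = 0.250000000 − 0.034082840 = 0.215917160 → n_i = 2.152  (not an integer) ✗
  n_f = 3: 1/n_i² = 0.111111111 − 0.034082840 = 0.077028271 → n_i = 3.603  (not an integer) ✗
  n_f = 4: 1/n_i² = 0.062500000 − 0.034082840 = 0.028417160 → n_i = 5.932  (not an integer) ✗
  n_f = 5: 1/n_i² = 0.040000000 − 0.034082840 = 0.005917160 → n_i = 13.000  → integer, n_i = 13 ✓

Only n_f = 5 gives an integer upper level, n_i = 13.

The transition is from n = 13 to n = 5 (emission).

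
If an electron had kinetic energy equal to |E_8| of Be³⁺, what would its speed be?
1.09e+06 m/s (or 0.364868% of c)

The binding energy at n = 8 for Be³⁺ is:
E_8 = -13.6057 × 4²/8² = -3.40142500 eV
|E_8| = 3.40142500 eV

Convert to Joules:
KE = 3.40142500 eV × (1.602177 × 10⁻¹⁹ J/eV) = 5.4497e-19 J

Using KE = ½mv²:
v = √(2·KE/m_e)
v = √(2 × 5.4497e-19 J / 9.10938 × 10⁻³¹ kg)
v = 1.09e+06 m/s

This is approximately 0.364868% the speed of light.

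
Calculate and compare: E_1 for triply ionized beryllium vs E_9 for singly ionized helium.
Be³⁺ at n = 1 (E = -217.691200 eV)

Using E_n = -13.6057 Z² / n² eV:

Be³⁺ (Z = 4) at n = 1:
E = -13.6057 × 4² / 1² = -13.6057 × 16 / 1 = -217.691200000 eV

He⁺ (Z = 2) at n = 9:
E = -13.6057 × 2² / 9² = -13.6057 × 4 / 81 = -0.671886420 eV

Since -217.691200000 eV < -0.671886420 eV,
Be³⁺ at n = 1 is more tightly bound (requires more energy to ionize).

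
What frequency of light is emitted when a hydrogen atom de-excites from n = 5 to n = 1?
3.16e+15 Hz

First, find the transition energy:
E_5 = -13.6057 / 5² = -0.5442280 eV
E_1 = -13.6057 / 1² = -13.6057000 eV
|ΔE| = |E_1 - E_5| = 13.0614720 eV

Convert to Joules: E = 13.0614720 eV × (1.602177 × 10⁻¹⁹ J/eV) = 2.0927e-18 J

Using E = hf:
f = E/h = 2.0927e-18 J / (6.62607 × 10⁻³⁴ J·s)
f = 3.16e+15 Hz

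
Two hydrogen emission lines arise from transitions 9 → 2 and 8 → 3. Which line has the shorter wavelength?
9 → 2

Calculate the energy for each transition:

Transition 9 → 2:
ΔE₁ = |E_2 - E_9| = |-13.6057/2² - (-13.6057/9²)|
ΔE₁ = |-3.40142500000 - (-0.16797160494)| = 3.23345340 eV

Transition 8 → 3:
ΔE₂ = |E_3 - E_8| = |-13.6057/3² - (-13.6057/8²)|
ΔE₂ = |-1.51174444444 - (-0.21258906250)| = 1.29915538 eV

Since 3.23345340 eV > 1.29915538 eV, the transition 9 → 2 emits the more energetic photon.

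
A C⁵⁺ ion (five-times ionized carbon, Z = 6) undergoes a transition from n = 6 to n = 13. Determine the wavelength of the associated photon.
115.79234 nm

First, find the transition energy using E_n = -13.6057 Z² / n² eV:
E_6 = -13.6057 × 6² / 6² = -13.60570000 eV
E_13 = -13.6057 × 6² / 13² = -2.89825562 eV

Photon energy: |ΔE| = |E_13 - E_6| = 10.70744438 eV

Convert to wavelength using E = hc/λ with hc = 1239.84 eV·nm:
λ = hc/E = 1239.84 eV·nm / 10.70744438 eV
λ = 115.79234 nm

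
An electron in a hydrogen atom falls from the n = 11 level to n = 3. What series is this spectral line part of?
Paschen series

The spectral series in hydrogen are named based on the final (lower) energy level:
- Lyman series: n_final = 1 (ultraviolet)
- Balmer series: n_final = 2 (visible/near-UV)
- Paschen series: n_final = 3 (infrared)
- Brackett series: n_final = 4 (infrared)
- Pfund series: n_final = 5 (far infrared)

Since this transition ends at n = 3, it belongs to the Paschen series.

For reference, this 11 → 3 line has photon energy
ΔE = 13.6057 eV × (1/3² - 1/11²) = 1.3993006 eV,
corresponding to wavelength λ = hc/ΔE = 1239.84 eV·nm / 1.3993006 eV = 886.043 nm in the infrared region.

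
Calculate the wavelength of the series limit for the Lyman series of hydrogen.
91.12651 nm

The series limit corresponds to the transition from n = ∞ to n = 1.
This is the highest energy (shortest wavelength) transition in the Lyman series.

E_∞ = 0 eV
E_1 = -13.6057 / 1² = -13.6057000 eV

Energy at series limit:
ΔE = E_∞ - E_1 = 0 - (-13.6057000) = 13.6057000 eV
λ = hc/E = 1239.84 eV·nm / 13.6057000 eV = 91.12651 nm

This energy equals the ionization energy from the n = 1 state of hydrogen.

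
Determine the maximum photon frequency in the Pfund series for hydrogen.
1.32e+14 Hz

The series limit corresponds to the transition from n = ∞ to n = 5.
This is the highest energy (shortest wavelength) transition in the Pfund series.

E_∞ = 0 eV
E_5 = -13.6057 / 5² = -0.5442280 eV

Energy at series limit:
ΔE = E_∞ - E_5 = 0 - (-0.5442280) = 0.5442280 eV
E = 0.5442280 eV × (1.602177 × 10⁻¹⁹ J/eV) = 8.7195e-20 J
f = E/h = 8.7195e-20 J / (6.62607 × 10⁻³⁴ J·s) = 1.32e+14 Hz

This energy equals the ionization energy from the n = 5 state of hydrogen.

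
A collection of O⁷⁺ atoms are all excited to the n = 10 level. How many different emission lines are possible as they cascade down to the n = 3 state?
28

The electron can occupy levels n = 3, 4, ..., 10 during de-excitation — that is m = 10 - 3 + 1 = 8 distinct levels.

The number of distinct spectral lines equals the number of ways to choose 2 of these m levels (each pair gives one possible emission transition):

Number of lines = m(m-1)/2 = 8×7/2 = 28

These correspond to all possible transitions between the 8 levels:
10 → 9, 10 → 8, 10 → 7, 10 → 6, 10 → 5, 10 → 4, 10 → 3, 9 → 8...

Each transition produces a photon with a unique energy (and thus wavelength). This count does not depend on Z.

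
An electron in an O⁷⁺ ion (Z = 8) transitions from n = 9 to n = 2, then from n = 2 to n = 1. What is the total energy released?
860.01462 eV

The energy levels of O⁷⁺ are E_n = -13.6057 × 8² / n² eV.

First transition (9 → 2):
ΔE₁ = |E_2 - E_9|
ΔE₁ = |-217.69120000000 - (-10.75018271605)| = 206.94101728 eV

Second transition (2 → 1):
ΔE₂ = |E_1 - E_2|
ΔE₂ = |-870.76480000000 - (-217.69120000000)| = 653.07360000 eV

Total energy released:
E_total = ΔE₁ + ΔE₂ = 206.94101728 + 653.07360000 = 860.01462 eV

Note: This equals the direct transition 9 → 1: 860.01462 eV ✓
Energy is conserved regardless of the path taken.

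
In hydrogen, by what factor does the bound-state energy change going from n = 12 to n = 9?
1.777778

Using E_n = -13.6057 Z² / n² eV with Z = 1:

E_9 = -13.6057 / 9² = -13.6057 / 81 = -0.167971604938 eV
E_12 = -13.6057 / 12² = -13.6057 / 144 = -0.094484027778 eV

The ratio is:
E_9/E_12 = (-0.167971604938) / (-0.094484027778)
E_9/E_12 = (-13.6057/81) / (-13.6057/144)
E_9/E_12 = 144/81
E_9/E_12 = 1.777778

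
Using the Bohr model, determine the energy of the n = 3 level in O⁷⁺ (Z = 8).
-96.751644 eV

For hydrogen-like ions, the energy levels scale with Z²:
E_n = -13.6057 Z² / n² eV

For O⁷⁺ (Z = 8) at n = 3:
E_3 = -13.6057 × 8² / 3²
E_3 = -13.6057 × 64 / 9
E_3 = -870.7648 / 9
E_3 = -96.751644 eV

The energy is 64 times more negative than hydrogen at the same n due to the stronger nuclear charge.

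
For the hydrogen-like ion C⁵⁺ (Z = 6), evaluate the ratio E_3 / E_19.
40.11111

Using E_n = -13.6057 Z² / n² eV with Z = 6:

E_3 = -13.6057 × 6² / 3² = -489.8052 / 9 = -54.42280000000 eV
E_19 = -13.6057 × 6² / 19² = -489.8052 / 361 = -1.35680110803 eV

The ratio is:
E_3/E_19 = (-54.42280000000) / (-1.35680110803)
E_3/E_19 = (-489.8052/9) / (-489.8052/361)
E_3/E_19 = 361/9
E_3/E_19 = 40.11111
(Note: the Z² factors cancel in the ratio.)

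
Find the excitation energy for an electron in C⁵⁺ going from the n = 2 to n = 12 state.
119.049875 eV

The energy levels of a hydrogen-like atom are E_n = -13.6057 Z² eV / n².

Energy at n = 2: E_2 = -13.6057 × 6² / 2² = -122.451300000 eV
Energy at n = 12: E_12 = -13.6057 × 6² / 12² = -3.401425000 eV

The excitation energy is the difference:
ΔE = E_12 - E_2
ΔE = -3.401425000 - (-122.451300000)
ΔE = 119.049875 eV

Since this is positive, energy must be absorbed (photon absorption).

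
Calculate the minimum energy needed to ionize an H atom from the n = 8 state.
0.2126 eV

The ionization energy is the energy needed to remove the electron completely (n → ∞).

For hydrogen, E_n = -13.6057 eV / n².

At n = 8: E_8 = -13.6057 / 8² = -0.2125891 eV
At n = ∞: E_∞ = 0 eV

Ionization energy = E_∞ - E_8 = 0 - (-0.2125891) = 0.2125891 eV
Ionization energy ≈ 0.2126 eV

This is also called the binding energy of the electron in state n = 8.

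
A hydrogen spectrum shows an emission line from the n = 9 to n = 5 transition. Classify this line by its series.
Pfund series

The spectral series in hydrogen are named based on the final (lower) energy level:
- Lyman series: n_final = 1 (ultraviolet)
- Balmer series: n_final = 2 (visible/near-UV)
- Paschen series: n_final = 3 (infrared)
- Brackett series: n_final = 4 (infrared)
- Pfund series: n_final = 5 (far infrared)

Since this transition ends at n = 5, it belongs to the Pfund series.

For reference, this 9 → 5 line has photon energy
ΔE = 13.6057 eV × (1/5² - 1/9²) = 0.376256395 eV,
corresponding to wavelength λ = hc/ΔE = 1239.84 eV·nm / 0.376256395 eV = 3295.200 nm in the far infrared region.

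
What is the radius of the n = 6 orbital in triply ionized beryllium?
0.4763 nm (or 4.7626 Å)

The Bohr radius formula is:
r_n = n² a₀ / Z

where a₀ = 0.0529177 nm is the Bohr radius.

For Be³⁺ (Z = 4) at n = 6:
r_6 = 6² × 0.0529177 nm / 4
r_6 = 36 × 0.0529177 nm / 4
r_6 = 1.90504 nm / 4
r_6 = 0.4763 nm

The electron orbits at approximately 0.4763 nm from the nucleus.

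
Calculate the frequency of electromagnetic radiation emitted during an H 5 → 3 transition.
2.339e+14 Hz

First, find the transition energy:
E_5 = -13.6057 / 5² = -0.54422800 eV
E_3 = -13.6057 / 3² = -1.51174444 eV
|ΔE| = |E_3 - E_5| = 0.96751644 eV

Convert to Joules: E = 0.96751644 eV × (1.602177 × 10⁻¹⁹ J/eV) = 1.55013e-19 J

Using E = hf:
f = E/h = 1.55013e-19 J / (6.62607 × 10⁻³⁴ J·s)
f = 2.339e+14 Hz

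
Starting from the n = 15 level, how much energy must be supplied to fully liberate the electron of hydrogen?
0.0605 eV

The ionization energy is the energy needed to remove the electron completely (n → ∞).

For hydrogen, E_n = -13.6057 eV / n².

At n = 15: E_15 = -13.6057 / 15² = -0.0604698 eV
At n = ∞: E_∞ = 0 eV

Ionization energy = E_∞ - E_15 = 0 - (-0.0604698) = 0.0604698 eV
Ionization energy ≈ 0.0605 eV

This is also called the binding energy of the electron in state n = 15.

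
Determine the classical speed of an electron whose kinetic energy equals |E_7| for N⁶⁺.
2.188e+06 m/s (or 0.73% of c)

The binding energy at n = 7 for N⁶⁺ is:
E_7 = -13.6057 × 7²/7² = -13.60570 eV
|E_7| = 13.60570 eV

Convert to Joules:
KE = 13.60570 eV × (1.602177 × 10⁻¹⁹ J/eV) = 2.17987e-18 J

Using KE = ½mv²:
v = √(2·KE/m_e)
v = √(2 × 2.17987e-18 J / 9.10938 × 10⁻³¹ kg)
v = 2.188e+06 m/s

This is approximately 0.73% the speed of light.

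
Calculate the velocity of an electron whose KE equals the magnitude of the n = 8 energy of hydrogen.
2.7346e+05 m/s (or 0.09% of c)

The binding energy at n = 8 for hydrogen is:
E_8 = -13.6057/8² = -0.21258906 eV
|E_8| = 0.21258906 eV

Convert to Joules:
KE = 0.21258906 eV × (1.602177 × 10⁻¹⁹ J/eV) = 3.406053e-20 J

Using KE = ½mv²:
v = √(2·KE/m_e)
v = √(2 × 3.406053e-20 J / 9.10938 × 10⁻³¹ kg)
v = 2.7346e+05 m/s

This is approximately 0.09% the speed of light.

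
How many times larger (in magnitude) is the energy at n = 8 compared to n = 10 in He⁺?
1.5625

Using E_n = -13.6057 Z² / n² eV with Z = 2:

E_8 = -13.6057 × 2² / 8² = -54.4228 / 64 = -0.8503562500 eV
E_10 = -13.6057 × 2² / 10² = -54.4228 / 100 = -0.5442280000 eV

The ratio is:
E_8/E_10 = (-0.8503562500) / (-0.5442280000)
E_8/E_10 = (-54.4228/64) / (-54.4228/100)
E_8/E_10 = 100/64
E_8/E_10 = 1.5625
(Note: the Z² factors cancel in the ratio.)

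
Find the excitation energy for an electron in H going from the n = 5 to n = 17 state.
0.49715 eV

The energy levels of a hydrogen-like atom are E_n = -13.6057 eV / n².

Energy at n = 5: E_5 = -13.6057 / 5² = -0.54422800 eV
Energy at n = 17: E_17 = -13.6057 / 17² = -0.04707855 eV

The excitation energy is the difference:
ΔE = E_17 - E_5
ΔE = -0.04707855 - (-0.54422800)
ΔE = 0.49715 eV

Since this is positive, energy must be absorbed (photon absorption).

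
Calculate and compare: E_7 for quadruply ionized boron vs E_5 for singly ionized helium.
B⁴⁺ at n = 7 (E = -6.94 eV)

Using E_n = -13.6057 Z² / n² eV:

B⁴⁺ (Z = 5) at n = 7:
E = -13.6057 × 5² / 7² = -13.6057 × 25 / 49 = -6.94168 eV

He⁺ (Z = 2) at n = 5:
E = -13.6057 × 2² / 5² = -13.6057 × 4 / 25 = -2.17691 eV

Since -6.94168 eV < -2.17691 eV,
B⁴⁺ at n = 7 is more tightly bound (requires more energy to ionize).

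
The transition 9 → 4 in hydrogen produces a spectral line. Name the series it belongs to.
Brackett series

The spectral series in hydrogen are named based on the final (lower) energy level:
- Lyman series: n_final = 1 (ultraviolet)
- Balmer series: n_final = 2 (visible/near-UV)
- Paschen series: n_final = 3 (infrared)
- Brackett series: n_final = 4 (infrared)
- Pfund series: n_final = 5 (far infrared)

Since this transition ends at n = 4, it belongs to the Brackett series.

For reference, this 9 → 4 line has photon energy
ΔE = 13.6057 eV × (1/4² - 1/9²) = 0.68238465 eV,
corresponding to wavelength λ = hc/ΔE = 1239.84 eV·nm / 0.68238465 eV = 1816.92 nm in the infrared region.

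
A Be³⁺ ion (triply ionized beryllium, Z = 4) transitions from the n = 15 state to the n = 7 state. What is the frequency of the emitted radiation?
8.40e+14 Hz

First, find the transition energy:
E_15 = -13.6057 × 4² / 15² = -0.9675164 eV
E_7 = -13.6057 × 4² / 7² = -4.4426776 eV
|ΔE| = |E_7 - E_15| = 3.4751612 eV

Convert to Joules: E = 3.4751612 eV × (1.602177 × 10⁻¹⁹ J/eV) = 5.5678e-19 J

Using E = hf:
f = E/h = 5.5678e-19 J / (6.62607 × 10⁻³⁴ J·s)
f = 8.40e+14 Hz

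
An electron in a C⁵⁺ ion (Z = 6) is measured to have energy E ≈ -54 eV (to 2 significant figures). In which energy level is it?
n = 3

The exact energy levels follow E_n = -13.6057 Z² / n² eV with Z = 6.

The measured value (-54 eV) is reported to only 2 significant figures, so we must test candidate n values and see which one matches to that precision.

Candidate energies:
  n = 1:  E = -13.6057 × 6² / 1² = -489.80520 eV
  n = 2:  E = -13.6057 × 6² / 2² = -122.45130 eV
  n = 3:  E = -13.6057 × 6² / 3² = -54.42280 eV  ← matches
  n = 4:  E = -13.6057 × 6² / 4² = -30.61283 eV
  n = 5:  E = -13.6057 × 6² / 5² = -19.59221 eV

Checking against the measurement of -54 eV (2 sig figs), only n = 3 agrees:
E_3 = -54.42280 eV, which rounds to -54 eV ✓

Therefore n = 3.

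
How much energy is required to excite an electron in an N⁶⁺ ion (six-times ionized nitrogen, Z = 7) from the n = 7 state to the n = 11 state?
8.10 eV

The energy levels of a hydrogen-like atom are E_n = -13.6057 Z² eV / n².

Energy at n = 7: E_7 = -13.6057 × 7² / 7² = -13.60570 eV
Energy at n = 11: E_11 = -13.6057 × 7² / 11² = -5.50975 eV

The excitation energy is the difference:
ΔE = E_11 - E_7
ΔE = -5.50975 - (-13.60570)
ΔE = 8.10 eV

Since this is positive, energy must be absorbed (photon absorption).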